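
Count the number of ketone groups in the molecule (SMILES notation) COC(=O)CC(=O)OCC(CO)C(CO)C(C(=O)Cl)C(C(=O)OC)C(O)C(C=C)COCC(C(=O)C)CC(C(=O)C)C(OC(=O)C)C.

Taking each segment in turn:
  CH3OOC: CH3O–C(=O)–: carbonyl C bonded to C and to –OCH3 → ester (not ketone + ether).
  CH2COOCH2: –C(=O)–O–C with C on the carbonyl side → ester.
  CH(CH2OH): pendant –CH2OH on an sp³ backbone C → alcohol.
  CH(CH2OH): pendant –CH2OH on an sp³ backbone C → alcohol.
  CH(COCl): pendant –C(=O)X: carbonyl C bonded to C and halogen → acyl halide.
  CH(COOCH3): pendant –COOCH3: carbonyl C bonded to C and –OCH3 → ester.
  CH(OH): –OH on an sp³ carbon → alcohol (secondary).
  CH(CH=CH2): pendant –CH=CH2: C=C double bond → alkene.
  CH2OCH2: C–O–C with sp³ carbons on both sides and no adjacent C=O → ether.
  CH(COCH3): pendant –COCH3: carbonyl C bonded to two carbons → ketone.
  CH(COCH3): pendant –COCH3: carbonyl C bonded to two carbons → ketone.
  CH(OCOCH3): pendant –OC(=O)CH3: an acyloxy group → ester.
Ketone appears at: CH(COCH3), CH(COCH3) → 2.

2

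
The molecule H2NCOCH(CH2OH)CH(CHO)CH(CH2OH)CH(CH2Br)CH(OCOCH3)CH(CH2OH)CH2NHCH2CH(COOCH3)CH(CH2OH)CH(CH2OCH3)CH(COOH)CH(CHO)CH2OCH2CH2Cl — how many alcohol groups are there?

Reading the structure from left to right:
  H2NCO: –C(=O)NH2: carbonyl C bonded to C and to N → amide (the N is not a separate amine).
  CH(CH2OH): pendant –CH2OH on an sp³ backbone C → alcohol.
  CH(CHO): pendant –CHO: carbonyl C bonded to C and H → aldehyde.
  CH(CH2OH): pendant –CH2OH on an sp³ backbone C → alcohol.
  CH(CH2Br): pendant –CH2X: halogen on sp³ carbon → alkyl halide.
  CH(OCOCH3): pendant –OC(=O)CH3: an acyloxy group → ester.
  CH(CH2OH): pendant –CH2OH on an sp³ backbone C → alcohol.
  CH2NHCH2: C–N–C with sp³ carbons and no adjacent C=O → amine (secondary).
  CH(COOCH3): pendant –COOCH3: carbonyl C bonded to C and –OCH3 → ester.
  CH(CH2OH): pendant –CH2OH on an sp³ backbone C → alcohol.
  CH(CH2OCH3): pendant –CH2OCH3: C–O–C linkage → ether.
  CH(COOH): pendant –COOH: carbonyl C bonded to C and –OH → carboxylic acid.
  CH(CHO): pendant –CHO: carbonyl C bonded to C and H → aldehyde.
  CH2OCH2: C–O–C with sp³ carbons on both sides and no adjacent C=O → ether.
  CH2Cl: halogen on an sp³ carbon → alkyl halide.
Alcohol appears at: CH(CH2OH), CH(CH2OH), CH(CH2OH), CH(CH2OH) → 4.

4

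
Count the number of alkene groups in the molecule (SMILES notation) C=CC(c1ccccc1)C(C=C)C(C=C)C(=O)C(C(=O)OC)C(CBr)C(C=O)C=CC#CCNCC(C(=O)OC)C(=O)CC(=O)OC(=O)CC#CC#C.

4

Working along the chain:
  CH2=CH: C=C double bond → alkene.
  CH(C6H5): pendant –C6H5: benzene ring → arene.
  CH(CH=CH2): pendant –CH=CH2: C=C double bond → alkene.
  CH(CH=CH2): pendant –CH=CH2: C=C double bond → alkene.
  CO: –C(=O)– with carbon on both sides → ketone.
  CH(COOCH3): pendant –COOCH3: carbonyl C bonded to C and –OCH3 → ester.
  CH(CH2Br): pendant –CH2X: halogen on sp³ carbon → alkyl halide.
  CH(CHO): pendant –CHO: carbonyl C bonded to C and H → aldehyde.
  CH=CH: C=C double bond → alkene.
  C≡C: C≡C triple bond → alkyne.
  CH2NHCH2: C–N–C with sp³ carbons and no adjacent C=O → amine (secondary).
  CH(COOCH3): pendant –COOCH3: carbonyl C bonded to C and –OCH3 → ester.
  CO: –C(=O)– with carbon on both sides → ketone.
  CH2CO-O-COCH2: two acyl groups sharing one oxygen, –C(=O)–O–C(=O)– → anhydride.
  C≡C: C≡C triple bond → alkyne.
  C≡CH: C≡C triple bond → alkyne.
Alkene appears at: CH2=CH, CH(CH=CH2), CH(CH=CH2), CH=CH → 4.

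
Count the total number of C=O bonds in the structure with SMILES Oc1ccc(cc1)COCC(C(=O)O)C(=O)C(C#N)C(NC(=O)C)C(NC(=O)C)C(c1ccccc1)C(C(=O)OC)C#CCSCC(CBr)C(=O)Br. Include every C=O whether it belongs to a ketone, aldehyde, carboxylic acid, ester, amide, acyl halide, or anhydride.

CH(COOH): carboxylic acid, 1 C=O (running total 1).
CO: ketone, 1 C=O (running total 2).
CH(NHCOCH3): amide, 1 C=O (running total 3).
CH(NHCOCH3): amide, 1 C=O (running total 4).
CH(COOCH3): ester, 1 C=O (running total 5).
COBr: acyl halide, 1 C=O (running total 6).

6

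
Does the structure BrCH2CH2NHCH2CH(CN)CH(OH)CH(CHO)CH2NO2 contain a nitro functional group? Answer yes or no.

yes

Taking each segment in turn:
  BrCH2: halogen on an sp³ carbon → alkyl halide.
  CH2NHCH2: C–N–C with sp³ carbons and no adjacent C=O → amine (secondary).
  CH(CN): pendant –C≡N: nitrile.
  CH(OH): –OH on an sp³ carbon → alcohol (secondary).
  CH(CHO): pendant –CHO: carbonyl C bonded to C and H → aldehyde.
  CH2NO2: –NO2 on carbon → nitro group.
The CH2NO2 segment supplies the nitro: –NO2 on carbon → nitro group.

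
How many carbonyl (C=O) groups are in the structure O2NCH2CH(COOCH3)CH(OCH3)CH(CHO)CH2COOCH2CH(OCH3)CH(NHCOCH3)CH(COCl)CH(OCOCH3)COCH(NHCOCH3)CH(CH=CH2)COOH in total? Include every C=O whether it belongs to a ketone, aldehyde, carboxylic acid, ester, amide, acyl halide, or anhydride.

9

CH(COOCH3): ester, 1 C=O (running total 1).
CH(CHO): aldehyde, 1 C=O (running total 2).
CH2COOCH2: ester, 1 C=O (running total 3).
CH(NHCOCH3): amide, 1 C=O (running total 4).
CH(COCl): acyl halide, 1 C=O (running total 5).
CH(OCOCH3): ester, 1 C=O (running total 6).
CO: ketone, 1 C=O (running total 7).
CH(NHCOCH3): amide, 1 C=O (running total 8).
COOH: carboxylic acid, 1 C=O (running total 9).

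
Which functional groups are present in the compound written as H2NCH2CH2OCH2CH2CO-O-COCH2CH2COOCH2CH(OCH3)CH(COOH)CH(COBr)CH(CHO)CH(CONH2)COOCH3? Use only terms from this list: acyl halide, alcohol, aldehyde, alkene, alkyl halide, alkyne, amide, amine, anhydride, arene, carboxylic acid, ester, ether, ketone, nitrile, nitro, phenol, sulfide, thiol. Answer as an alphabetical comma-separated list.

Reading the structure from left to right:
  H2NCH2: –NH2 on an sp³ carbon with no adjacent C=O → amine.
  CH2OCH2: C–O–C with sp³ carbons on both sides and no adjacent C=O → ether.
  CH2CO-O-COCH2: two acyl groups sharing one oxygen, –C(=O)–O–C(=O)– → anhydride.
  CH2COOCH2: –C(=O)–O–C with C on the carbonyl side → ester.
  CH(OCH3): pendant –OCH3: C–O–C with sp³ C, no adjacent C=O → ether.
  CH(COOH): pendant –COOH: carbonyl C bonded to C and –OH → carboxylic acid.
  CH(COBr): pendant –C(=O)X: carbonyl C bonded to C and halogen → acyl halide.
  CH(CHO): pendant –CHO: carbonyl C bonded to C and H → aldehyde.
  CH(CONH2): pendant –CONH2: carbonyl C bonded to C and N → amide.
  COOCH3: –C(=O)OCH3: carbonyl C bonded to C and to –OCH3 → ester (not ketone + ether).

acyl halide, aldehyde, amide, amine, anhydride, carboxylic acid, ester, ether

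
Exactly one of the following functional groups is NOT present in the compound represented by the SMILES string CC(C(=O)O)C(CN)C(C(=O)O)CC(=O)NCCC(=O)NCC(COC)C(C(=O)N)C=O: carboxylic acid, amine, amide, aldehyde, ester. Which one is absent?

aldehyde: present (CHO — terminal –CHO: carbonyl C bonded to H and C → aldehyde).
carboxylic acid: present (CH(COOH) — pendant –COOH: carbonyl C bonded to C and –OH → carboxylic acid).
amine: present (CH(CH2NH2) — pendant –CH2NH2: N on sp³ C, no adjacent C=O → amine).
amide: present (CH2CONHCH2 — –C(=O)–N– linkage → amide (the N is not an amine)).
ester: no segment matches this pattern.

ester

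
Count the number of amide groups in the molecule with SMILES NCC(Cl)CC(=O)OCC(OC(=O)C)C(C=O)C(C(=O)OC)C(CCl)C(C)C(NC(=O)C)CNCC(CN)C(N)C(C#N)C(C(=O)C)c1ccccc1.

Reading the structure from left to right:
  H2NCH2: –NH2 on an sp³ carbon with no adjacent C=O → amine.
  CH(Cl): halogen on an sp³ carbon → alkyl halide.
  CH2COOCH2: –C(=O)–O–C with C on the carbonyl side → ester.
  CH(OCOCH3): pendant –OC(=O)CH3: an acyloxy group → ester.
  CH(CHO): pendant –CHO: carbonyl C bonded to C and H → aldehyde.
  CH(COOCH3): pendant –COOCH3: carbonyl C bonded to C and –OCH3 → ester.
  CH(CH2Cl): pendant –CH2X: halogen on sp³ carbon → alkyl halide.
  CH(NHCOCH3): pendant –NHC(=O)CH3: N bonded to a carbonyl → amide (not amine).
  CH2NHCH2: C–N–C with sp³ carbons and no adjacent C=O → amine (secondary).
  CH(CH2NH2): pendant –CH2NH2: N on sp³ C, no adjacent C=O → amine.
  CH(NH2): –NH2 on an sp³ carbon with no adjacent C=O → amine.
  CH(CN): pendant –C≡N: nitrile.
  CH(COCH3): pendant –COCH3: carbonyl C bonded to two carbons → ketone.
  C6H5: –C6H5 phenyl ring → arene.
Amide appears at: CH(NHCOCH3) → 1.

1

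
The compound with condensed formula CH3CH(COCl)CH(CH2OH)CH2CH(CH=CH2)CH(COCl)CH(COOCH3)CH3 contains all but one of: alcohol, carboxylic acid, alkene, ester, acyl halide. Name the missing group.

acyl halide: present (CH(COCl) — pendant –C(=O)X: carbonyl C bonded to C and halogen → acyl halide).
alcohol: present (CH(CH2OH) — pendant –CH2OH on an sp³ backbone C → alcohol).
alkene: present (CH(CH=CH2) — pendant –CH=CH2: C=C double bond → alkene).
ester: present (CH(COOCH3) — pendant –COOCH3: carbonyl C bonded to C and –OCH3 → ester).
carboxylic acid: absent. In CH(COOCH3), the acyl oxygen is bonded to carbon (–O–C), not to H, so this is an ester.

carboxylic acid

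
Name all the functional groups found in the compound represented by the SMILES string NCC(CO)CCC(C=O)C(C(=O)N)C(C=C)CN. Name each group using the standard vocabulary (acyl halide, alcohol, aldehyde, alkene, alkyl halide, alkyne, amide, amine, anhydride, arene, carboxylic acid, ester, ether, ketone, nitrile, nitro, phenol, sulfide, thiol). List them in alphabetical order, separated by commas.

Working along the chain:
  H2NCH2: –NH2 on an sp³ carbon with no adjacent C=O → amine.
  CH(CH2OH): pendant –CH2OH on an sp³ backbone C → alcohol.
  CH(CHO): pendant –CHO: carbonyl C bonded to C and H → aldehyde.
  CH(CONH2): pendant –CONH2: carbonyl C bonded to C and N → amide.
  CH(CH=CH2): pendant –CH=CH2: C=C double bond → alkene.
  CH2NH2: –NH2 on an sp³ carbon with no adjacent C=O → amine.

alcohol, aldehyde, alkene, amide, amine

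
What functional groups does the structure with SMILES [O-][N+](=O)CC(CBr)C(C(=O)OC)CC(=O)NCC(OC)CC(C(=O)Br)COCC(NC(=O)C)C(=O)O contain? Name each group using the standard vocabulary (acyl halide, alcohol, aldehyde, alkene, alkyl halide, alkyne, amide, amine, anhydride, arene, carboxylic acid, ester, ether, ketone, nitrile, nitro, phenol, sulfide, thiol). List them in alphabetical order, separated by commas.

acyl halide, alkyl halide, amide, carboxylic acid, ester, ether, nitro

Working along the chain:
  O2NCH2: –NO2 on carbon → nitro group.
  CH(CH2Br): pendant –CH2X: halogen on sp³ carbon → alkyl halide.
  CH(COOCH3): pendant –COOCH3: carbonyl C bonded to C and –OCH3 → ester.
  CH2CONHCH2: –C(=O)–N– linkage → amide (the N is not an amine).
  CH(OCH3): pendant –OCH3: C–O–C with sp³ C, no adjacent C=O → ether.
  CH(COBr): pendant –C(=O)X: carbonyl C bonded to C and halogen → acyl halide.
  CH2OCH2: C–O–C with sp³ carbons on both sides and no adjacent C=O → ether.
  CH(NHCOCH3): pendant –NHC(=O)CH3: N bonded to a carbonyl → amide (not amine).
  COOH: –COOH: carbonyl C bonded to –OH and C → carboxylic acid (the –OH is not a separate alcohol).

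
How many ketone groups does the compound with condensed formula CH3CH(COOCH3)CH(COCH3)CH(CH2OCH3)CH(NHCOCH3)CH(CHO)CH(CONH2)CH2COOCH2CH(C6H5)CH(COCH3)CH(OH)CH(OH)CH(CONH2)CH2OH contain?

2

Taking each segment in turn:
  CH(COOCH3): pendant –COOCH3: carbonyl C bonded to C and –OCH3 → ester.
  CH(COCH3): pendant –COCH3: carbonyl C bonded to two carbons → ketone.
  CH(CH2OCH3): pendant –CH2OCH3: C–O–C linkage → ether.
  CH(NHCOCH3): pendant –NHC(=O)CH3: N bonded to a carbonyl → amide (not amine).
  CH(CHO): pendant –CHO: carbonyl C bonded to C and H → aldehyde.
  CH(CONH2): pendant –CONH2: carbonyl C bonded to C and N → amide.
  CH2COOCH2: –C(=O)–O–C with C on the carbonyl side → ester.
  CH(C6H5): pendant –C6H5: benzene ring → arene.
  CH(COCH3): pendant –COCH3: carbonyl C bonded to two carbons → ketone.
  CH(OH): –OH on an sp³ carbon → alcohol (secondary).
  CH(OH): –OH on an sp³ carbon → alcohol (secondary).
  CH(CONH2): pendant –CONH2: carbonyl C bonded to C and N → amide.
  CH2OH: –OH on an sp³ carbon → alcohol.
Ketone appears at: CH(COCH3), CH(COCH3) → 2.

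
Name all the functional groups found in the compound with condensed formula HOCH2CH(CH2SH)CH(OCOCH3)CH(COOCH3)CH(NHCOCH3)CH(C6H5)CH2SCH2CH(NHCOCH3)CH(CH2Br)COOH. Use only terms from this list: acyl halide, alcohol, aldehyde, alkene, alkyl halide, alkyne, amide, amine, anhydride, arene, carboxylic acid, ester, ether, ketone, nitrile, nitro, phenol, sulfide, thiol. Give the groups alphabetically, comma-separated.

Taking each segment in turn:
  HOCH2: HO– on an sp³ carbon → alcohol.
  CH(CH2SH): pendant –CH2SH → thiol.
  CH(OCOCH3): pendant –OC(=O)CH3: an acyloxy group → ester.
  CH(COOCH3): pendant –COOCH3: carbonyl C bonded to C and –OCH3 → ester.
  CH(NHCOCH3): pendant –NHC(=O)CH3: N bonded to a carbonyl → amide (not amine).
  CH(C6H5): pendant –C6H5: benzene ring → arene.
  CH2SCH2: C–S–C linkage → sulfide (thioether).
  CH(NHCOCH3): pendant –NHC(=O)CH3: N bonded to a carbonyl → amide (not amine).
  CH(CH2Br): pendant –CH2X: halogen on sp³ carbon → alkyl halide.
  COOH: –COOH: carbonyl C bonded to –OH and C → carboxylic acid (the –OH is not a separate alcohol).

alcohol, alkyl halide, amide, arene, carboxylic acid, ester, sulfide, thiol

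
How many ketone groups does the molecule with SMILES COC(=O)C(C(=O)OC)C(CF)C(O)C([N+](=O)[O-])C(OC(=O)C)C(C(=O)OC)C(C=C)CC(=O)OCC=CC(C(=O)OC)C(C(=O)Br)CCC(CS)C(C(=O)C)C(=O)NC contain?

1

Taking each segment in turn:
  CH3OOC: CH3O–C(=O)–: carbonyl C bonded to C and to –OCH3 → ester (not ketone + ether).
  CH(COOCH3): pendant –COOCH3: carbonyl C bonded to C and –OCH3 → ester.
  CH(CH2F): pendant –CH2X: halogen on sp³ carbon → alkyl halide.
  CH(OH): –OH on an sp³ carbon → alcohol (secondary).
  CH(NO2): –NO2 on an sp³ carbon → nitro (the N=O is not a carbonyl).
  CH(OCOCH3): pendant –OC(=O)CH3: an acyloxy group → ester.
  CH(COOCH3): pendant –COOCH3: carbonyl C bonded to C and –OCH3 → ester.
  CH(CH=CH2): pendant –CH=CH2: C=C double bond → alkene.
  CH2COOCH2: –C(=O)–O–C with C on the carbonyl side → ester.
  CH=CH: C=C double bond → alkene.
  CH(COOCH3): pendant –COOCH3: carbonyl C bonded to C and –OCH3 → ester.
  CH(COBr): pendant –C(=O)X: carbonyl C bonded to C and halogen → acyl halide.
  CH(CH2SH): pendant –CH2SH → thiol.
  CH(COCH3): pendant –COCH3: carbonyl C bonded to two carbons → ketone.
  CONHCH3: –C(=O)NHCH3: carbonyl C bonded to C and to N → amide (the N is not an amine).
Ketone appears at: CH(COCH3) → 1.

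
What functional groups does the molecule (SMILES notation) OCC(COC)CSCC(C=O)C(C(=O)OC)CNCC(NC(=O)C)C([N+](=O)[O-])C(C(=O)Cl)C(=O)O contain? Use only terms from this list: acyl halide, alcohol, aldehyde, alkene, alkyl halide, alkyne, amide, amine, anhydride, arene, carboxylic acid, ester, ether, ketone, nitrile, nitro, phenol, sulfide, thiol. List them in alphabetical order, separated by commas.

acyl halide, alcohol, aldehyde, amide, amine, carboxylic acid, ester, ether, nitro, sulfide

HO– on an sp³ carbon → alcohol.
pendant –CH2OCH3: C–O–C linkage → ether.
C–S–C linkage → sulfide (thioether).
pendant –CHO: carbonyl C bonded to C and H → aldehyde.
pendant –COOCH3: carbonyl C bonded to C and –OCH3 → ester.
C–N–C with sp³ carbons and no adjacent C=O → amine (secondary).
pendant –NHC(=O)CH3: N bonded to a carbonyl → amide (not amine).
–NO2 on an sp³ carbon → nitro (the N=O is not a carbonyl).
pendant –C(=O)X: carbonyl C bonded to C and halogen → acyl halide.
–COOH: carbonyl C bonded to –OH and C → carboxylic acid (the –OH is not a separate alcohol).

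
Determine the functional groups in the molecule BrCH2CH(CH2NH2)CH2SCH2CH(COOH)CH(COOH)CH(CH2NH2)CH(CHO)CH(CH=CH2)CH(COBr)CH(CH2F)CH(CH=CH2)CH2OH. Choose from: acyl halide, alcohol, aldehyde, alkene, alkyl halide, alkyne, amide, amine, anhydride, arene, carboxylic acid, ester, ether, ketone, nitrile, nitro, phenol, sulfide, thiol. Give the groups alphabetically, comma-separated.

Working along the chain:
  BrCH2: halogen on an sp³ carbon → alkyl halide.
  CH(CH2NH2): pendant –CH2NH2: N on sp³ C, no adjacent C=O → amine.
  CH2SCH2: C–S–C linkage → sulfide (thioether).
  CH(COOH): pendant –COOH: carbonyl C bonded to C and –OH → carboxylic acid.
  CH(COOH): pendant –COOH: carbonyl C bonded to C and –OH → carboxylic acid.
  CH(CH2NH2): pendant –CH2NH2: N on sp³ C, no adjacent C=O → amine.
  CH(CHO): pendant –CHO: carbonyl C bonded to C and H → aldehyde.
  CH(CH=CH2): pendant –CH=CH2: C=C double bond → alkene.
  CH(COBr): pendant –C(=O)X: carbonyl C bonded to C and halogen → acyl halide.
  CH(CH2F): pendant –CH2X: halogen on sp³ carbon → alkyl halide.
  CH(CH=CH2): pendant –CH=CH2: C=C double bond → alkene.
  CH2OH: –OH on an sp³ carbon → alcohol.

acyl halide, alcohol, aldehyde, alkene, alkyl halide, amine, carboxylic acid, sulfide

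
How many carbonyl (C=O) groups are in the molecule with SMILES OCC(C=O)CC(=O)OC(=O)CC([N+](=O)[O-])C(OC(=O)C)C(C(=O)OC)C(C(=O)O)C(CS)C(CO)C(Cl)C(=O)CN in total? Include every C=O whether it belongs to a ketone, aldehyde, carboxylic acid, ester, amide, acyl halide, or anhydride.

7

CH(CHO): aldehyde, 1 C=O (running total 1).
CH2CO-O-COCH2: anhydride, 2 C=O (running total 3).
CH(OCOCH3): ester, 1 C=O (running total 4).
CH(COOCH3): ester, 1 C=O (running total 5).
CH(COOH): carboxylic acid, 1 C=O (running total 6).
CO: ketone, 1 C=O (running total 7).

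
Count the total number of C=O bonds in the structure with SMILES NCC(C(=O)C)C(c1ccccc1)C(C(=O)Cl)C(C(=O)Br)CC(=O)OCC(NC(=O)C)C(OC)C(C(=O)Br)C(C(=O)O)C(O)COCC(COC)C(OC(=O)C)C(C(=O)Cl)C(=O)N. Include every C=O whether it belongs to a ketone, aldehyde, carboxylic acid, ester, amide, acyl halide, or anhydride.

CH(COCH3): ketone, 1 C=O (running total 1).
CH(COCl): acyl halide, 1 C=O (running total 2).
CH(COBr): acyl halide, 1 C=O (running total 3).
CH2COOCH2: ester, 1 C=O (running total 4).
CH(NHCOCH3): amide, 1 C=O (running total 5).
CH(COBr): acyl halide, 1 C=O (running total 6).
CH(COOH): carboxylic acid, 1 C=O (running total 7).
CH(OCOCH3): ester, 1 C=O (running total 8).
CH(COCl): acyl halide, 1 C=O (running total 9).
CONH2: amide, 1 C=O (running total 10).

10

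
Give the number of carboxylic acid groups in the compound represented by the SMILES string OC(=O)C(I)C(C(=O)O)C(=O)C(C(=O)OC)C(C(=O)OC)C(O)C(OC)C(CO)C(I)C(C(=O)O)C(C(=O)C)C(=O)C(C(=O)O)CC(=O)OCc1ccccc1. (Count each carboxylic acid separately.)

4

–COOH: carbonyl C bonded to –OH and C → carboxylic acid (the –OH is not a separate alcohol).
halogen on an sp³ carbon → alkyl halide.
pendant –COOH: carbonyl C bonded to C and –OH → carboxylic acid.
–C(=O)– with carbon on both sides → ketone.
pendant –COOCH3: carbonyl C bonded to C and –OCH3 → ester.
pendant –COOCH3: carbonyl C bonded to C and –OCH3 → ester.
–OH on an sp³ carbon → alcohol (secondary).
pendant –OCH3: C–O–C with sp³ C, no adjacent C=O → ether.
pendant –CH2OH on an sp³ backbone C → alcohol.
halogen on an sp³ carbon → alkyl halide.
pendant –COOH: carbonyl C bonded to C and –OH → carboxylic acid.
pendant –COCH3: carbonyl C bonded to two carbons → ketone.
–C(=O)– with carbon on both sides → ketone.
pendant –COOH: carbonyl C bonded to C and –OH → carboxylic acid.
–C(=O)–O–C with C on the carbonyl side → ester.
–C6H5 phenyl ring → arene.
Carboxylic acid appears at: HOOC, CH(COOH), CH(COOH), CH(COOH) → 4.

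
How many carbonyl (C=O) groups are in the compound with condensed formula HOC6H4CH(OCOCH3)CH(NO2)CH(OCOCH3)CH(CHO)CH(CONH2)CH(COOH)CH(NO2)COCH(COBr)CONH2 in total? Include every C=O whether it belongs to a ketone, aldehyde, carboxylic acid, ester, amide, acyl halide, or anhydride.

CH(OCOCH3): ester, 1 C=O (running total 1).
CH(OCOCH3): ester, 1 C=O (running total 2).
CH(CHO): aldehyde, 1 C=O (running total 3).
CH(CONH2): amide, 1 C=O (running total 4).
CH(COOH): carboxylic acid, 1 C=O (running total 5).
CO: ketone, 1 C=O (running total 6).
CH(COBr): acyl halide, 1 C=O (running total 7).
CONH2: amide, 1 C=O (running total 8).

8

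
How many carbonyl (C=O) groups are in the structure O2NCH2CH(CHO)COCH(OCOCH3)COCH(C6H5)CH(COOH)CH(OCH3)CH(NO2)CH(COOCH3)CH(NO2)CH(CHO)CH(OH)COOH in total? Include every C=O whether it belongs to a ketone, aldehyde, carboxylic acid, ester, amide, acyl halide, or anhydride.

8

CH(CHO): aldehyde, 1 C=O (running total 1).
CO: ketone, 1 C=O (running total 2).
CH(OCOCH3): ester, 1 C=O (running total 3).
CO: ketone, 1 C=O (running total 4).
CH(COOH): carboxylic acid, 1 C=O (running total 5).
CH(COOCH3): ester, 1 C=O (running total 6).
CH(CHO): aldehyde, 1 C=O (running total 7).
COOH: carboxylic acid, 1 C=O (running total 8).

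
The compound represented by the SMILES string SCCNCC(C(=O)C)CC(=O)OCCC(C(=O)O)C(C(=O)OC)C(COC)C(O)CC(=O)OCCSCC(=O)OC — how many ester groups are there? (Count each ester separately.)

–SH on an sp³ carbon → thiol.
C–N–C with sp³ carbons and no adjacent C=O → amine (secondary).
pendant –COCH3: carbonyl C bonded to two carbons → ketone.
–C(=O)–O–C with C on the carbonyl side → ester.
pendant –COOH: carbonyl C bonded to C and –OH → carboxylic acid.
pendant –COOCH3: carbonyl C bonded to C and –OCH3 → ester.
pendant –CH2OCH3: C–O–C linkage → ether.
–OH on an sp³ carbon → alcohol (secondary).
–C(=O)–O–C with C on the carbonyl side → ester.
C–S–C linkage → sulfide (thioether).
–C(=O)OCH3: carbonyl C bonded to C and to –OCH3 → ester (not ketone + ether).
Ester appears at: CH2COOCH2, CH(COOCH3), CH2COOCH2, COOCH3 → 4.

4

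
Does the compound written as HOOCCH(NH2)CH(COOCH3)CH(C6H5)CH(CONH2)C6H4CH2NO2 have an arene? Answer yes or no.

Reading the structure from left to right:
  HOOC: –COOH: carbonyl C bonded to –OH and C → carboxylic acid (the –OH is not a separate alcohol).
  CH(NH2): –NH2 on an sp³ carbon with no adjacent C=O → amine.
  CH(COOCH3): pendant –COOCH3: carbonyl C bonded to C and –OCH3 → ester.
  CH(C6H5): pendant –C6H5: benzene ring → arene.
  CH(CONH2): pendant –CONH2: carbonyl C bonded to C and N → amide.
  C6H4: para-disubstituted benzene ring → arene.
  CH2NO2: –NO2 on carbon → nitro group.
The CH(C6H5) segment supplies the arene: pendant –C6H5: benzene ring → arene.

yes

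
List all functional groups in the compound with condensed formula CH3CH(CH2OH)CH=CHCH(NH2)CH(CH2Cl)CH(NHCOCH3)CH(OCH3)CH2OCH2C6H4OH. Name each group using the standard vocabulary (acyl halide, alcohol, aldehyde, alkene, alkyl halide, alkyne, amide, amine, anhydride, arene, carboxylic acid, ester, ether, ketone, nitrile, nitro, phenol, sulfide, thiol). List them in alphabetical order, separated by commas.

alcohol, alkene, alkyl halide, amide, amine, arene, ether, phenol

pendant –CH2OH on an sp³ backbone C → alcohol.
C=C double bond → alkene.
–NH2 on an sp³ carbon with no adjacent C=O → amine.
pendant –CH2X: halogen on sp³ carbon → alkyl halide.
pendant –NHC(=O)CH3: N bonded to a carbonyl → amide (not amine).
pendant –OCH3: C–O–C with sp³ C, no adjacent C=O → ether.
C–O–C with sp³ carbons on both sides and no adjacent C=O → ether.
–OH attached directly to an aromatic ring → phenol (not alcohol); the ring itself is an arene.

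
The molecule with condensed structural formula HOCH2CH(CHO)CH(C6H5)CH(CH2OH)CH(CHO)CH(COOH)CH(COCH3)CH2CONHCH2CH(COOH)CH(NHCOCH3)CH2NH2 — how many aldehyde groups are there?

Reading the structure from left to right:
  HOCH2: HO– on an sp³ carbon → alcohol.
  CH(CHO): pendant –CHO: carbonyl C bonded to C and H → aldehyde.
  CH(C6H5): pendant –C6H5: benzene ring → arene.
  CH(CH2OH): pendant –CH2OH on an sp³ backbone C → alcohol.
  CH(CHO): pendant –CHO: carbonyl C bonded to C and H → aldehyde.
  CH(COOH): pendant –COOH: carbonyl C bonded to C and –OH → carboxylic acid.
  CH(COCH3): pendant –COCH3: carbonyl C bonded to two carbons → ketone.
  CH2CONHCH2: –C(=O)–N– linkage → amide (the N is not an amine).
  CH(COOH): pendant –COOH: carbonyl C bonded to C and –OH → carboxylic acid.
  CH(NHCOCH3): pendant –NHC(=O)CH3: N bonded to a carbonyl → amide (not amine).
  CH2NH2: –NH2 on an sp³ carbon with no adjacent C=O → amine.
Aldehyde appears at: CH(CHO), CH(CHO) → 2.

2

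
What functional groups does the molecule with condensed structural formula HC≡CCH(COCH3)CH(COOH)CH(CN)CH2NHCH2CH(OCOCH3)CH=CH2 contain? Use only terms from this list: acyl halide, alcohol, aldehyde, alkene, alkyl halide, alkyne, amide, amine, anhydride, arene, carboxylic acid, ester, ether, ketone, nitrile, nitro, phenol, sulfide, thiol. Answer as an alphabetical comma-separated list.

C≡C triple bond → alkyne.
pendant –COCH3: carbonyl C bonded to two carbons → ketone.
pendant –COOH: carbonyl C bonded to C and –OH → carboxylic acid.
pendant –C≡N: nitrile.
C–N–C with sp³ carbons and no adjacent C=O → amine (secondary).
pendant –OC(=O)CH3: an acyloxy group → ester.
C=C double bond → alkene.

alkene, alkyne, amine, carboxylic acid, ester, ketone, nitrile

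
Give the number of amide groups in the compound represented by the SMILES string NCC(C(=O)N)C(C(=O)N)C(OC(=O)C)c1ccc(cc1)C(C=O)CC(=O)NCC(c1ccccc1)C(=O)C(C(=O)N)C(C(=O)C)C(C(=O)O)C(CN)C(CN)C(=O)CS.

–NH2 on an sp³ carbon with no adjacent C=O → amine.
pendant –CONH2: carbonyl C bonded to C and N → amide.
pendant –CONH2: carbonyl C bonded to C and N → amide.
pendant –OC(=O)CH3: an acyloxy group → ester.
para-disubstituted benzene ring → arene.
pendant –CHO: carbonyl C bonded to C and H → aldehyde.
–C(=O)–N– linkage → amide (the N is not an amine).
pendant –C6H5: benzene ring → arene.
–C(=O)– with carbon on both sides → ketone.
pendant –CONH2: carbonyl C bonded to C and N → amide.
pendant –COCH3: carbonyl C bonded to two carbons → ketone.
pendant –COOH: carbonyl C bonded to C and –OH → carboxylic acid.
pendant –CH2NH2: N on sp³ C, no adjacent C=O → amine.
pendant –CH2NH2: N on sp³ C, no adjacent C=O → amine.
–C(=O)– with carbon on both sides → ketone.
–SH on an sp³ carbon → thiol.
Amide appears at: CH(CONH2), CH(CONH2), CH2CONHCH2, CH(CONH2) → 4.

4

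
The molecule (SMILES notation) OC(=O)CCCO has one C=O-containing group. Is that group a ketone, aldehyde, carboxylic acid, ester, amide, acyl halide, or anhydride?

The carbonyl is in the HOOC segment: –COOH: carbonyl C bonded to –OH and C → carboxylic acid (the –OH is not a separate alcohol).

carboxylic acid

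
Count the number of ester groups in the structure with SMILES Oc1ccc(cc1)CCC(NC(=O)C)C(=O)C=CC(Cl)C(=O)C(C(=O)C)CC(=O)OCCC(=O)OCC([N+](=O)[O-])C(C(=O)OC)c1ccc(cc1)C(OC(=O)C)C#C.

–OH attached directly to an aromatic ring → phenol (not alcohol); the ring itself is an arene.
pendant –NHC(=O)CH3: N bonded to a carbonyl → amide (not amine).
–C(=O)– with carbon on both sides → ketone.
C=C double bond → alkene.
halogen on an sp³ carbon → alkyl halide.
–C(=O)– with carbon on both sides → ketone.
pendant –COCH3: carbonyl C bonded to two carbons → ketone.
–C(=O)–O–C with C on the carbonyl side → ester.
–C(=O)–O–C with C on the carbonyl side → ester.
–NO2 on an sp³ carbon → nitro (the N=O is not a carbonyl).
pendant –COOCH3: carbonyl C bonded to C and –OCH3 → ester.
para-disubstituted benzene ring → arene.
pendant –OC(=O)CH3: an acyloxy group → ester.
C≡C triple bond → alkyne.
Ester appears at: CH2COOCH2, CH2COOCH2, CH(COOCH3), CH(OCOCH3) → 4.

4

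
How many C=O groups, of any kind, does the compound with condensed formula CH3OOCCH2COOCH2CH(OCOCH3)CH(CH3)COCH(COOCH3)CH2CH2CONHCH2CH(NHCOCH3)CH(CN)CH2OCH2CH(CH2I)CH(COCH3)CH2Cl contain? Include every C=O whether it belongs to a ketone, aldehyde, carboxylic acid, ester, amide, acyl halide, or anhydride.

8

CH3OOC: ester, 1 C=O (running total 1).
CH2COOCH2: ester, 1 C=O (running total 2).
CH(OCOCH3): ester, 1 C=O (running total 3).
CO: ketone, 1 C=O (running total 4).
CH(COOCH3): ester, 1 C=O (running total 5).
CH2CONHCH2: amide, 1 C=O (running total 6).
CH(NHCOCH3): amide, 1 C=O (running total 7).
CH(COCH3): ketone, 1 C=O (running total 8).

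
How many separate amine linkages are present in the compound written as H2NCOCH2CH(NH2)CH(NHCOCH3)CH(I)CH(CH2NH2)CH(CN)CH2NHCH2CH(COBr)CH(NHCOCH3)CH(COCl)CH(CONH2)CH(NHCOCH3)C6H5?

3

Reading the structure from left to right:
  H2NCO: –C(=O)NH2: carbonyl C bonded to C and to N → amide (the N is not a separate amine).
  CH(NH2): –NH2 on an sp³ carbon with no adjacent C=O → amine.
  CH(NHCOCH3): pendant –NHC(=O)CH3: N bonded to a carbonyl → amide (not amine).
  CH(I): halogen on an sp³ carbon → alkyl halide.
  CH(CH2NH2): pendant –CH2NH2: N on sp³ C, no adjacent C=O → amine.
  CH(CN): pendant –C≡N: nitrile.
  CH2NHCH2: C–N–C with sp³ carbons and no adjacent C=O → amine (secondary).
  CH(COBr): pendant –C(=O)X: carbonyl C bonded to C and halogen → acyl halide.
  CH(NHCOCH3): pendant –NHC(=O)CH3: N bonded to a carbonyl → amide (not amine).
  CH(COCl): pendant –C(=O)X: carbonyl C bonded to C and halogen → acyl halide.
  CH(CONH2): pendant –CONH2: carbonyl C bonded to C and N → amide.
  CH(NHCOCH3): pendant –NHC(=O)CH3: N bonded to a carbonyl → amide (not amine).
  C6H5: –C6H5 phenyl ring → arene.
Amine appears at: CH(NH2), CH(CH2NH2), CH2NHCH2 → 3.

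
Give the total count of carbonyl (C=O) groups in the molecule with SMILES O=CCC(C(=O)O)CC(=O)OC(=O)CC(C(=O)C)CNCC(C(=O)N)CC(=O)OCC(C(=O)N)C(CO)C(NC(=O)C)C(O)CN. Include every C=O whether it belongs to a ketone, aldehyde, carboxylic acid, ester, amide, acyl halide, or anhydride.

9

OHC: aldehyde, 1 C=O (running total 1).
CH(COOH): carboxylic acid, 1 C=O (running total 2).
CH2CO-O-COCH2: anhydride, 2 C=O (running total 4).
CH(COCH3): ketone, 1 C=O (running total 5).
CH(CONH2): amide, 1 C=O (running total 6).
CH2COOCH2: ester, 1 C=O (running total 7).
CH(CONH2): amide, 1 C=O (running total 8).
CH(NHCOCH3): amide, 1 C=O (running total 9).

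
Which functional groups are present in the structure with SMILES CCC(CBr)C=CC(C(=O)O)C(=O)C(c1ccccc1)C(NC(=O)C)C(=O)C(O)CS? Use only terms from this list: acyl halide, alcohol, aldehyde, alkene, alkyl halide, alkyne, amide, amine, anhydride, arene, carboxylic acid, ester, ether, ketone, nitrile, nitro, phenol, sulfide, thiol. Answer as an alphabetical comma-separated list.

pendant –CH2X: halogen on sp³ carbon → alkyl halide.
C=C double bond → alkene.
pendant –COOH: carbonyl C bonded to C and –OH → carboxylic acid.
–C(=O)– with carbon on both sides → ketone.
pendant –C6H5: benzene ring → arene.
pendant –NHC(=O)CH3: N bonded to a carbonyl → amide (not amine).
–C(=O)– with carbon on both sides → ketone.
–OH on an sp³ carbon → alcohol (secondary).
–SH on an sp³ carbon → thiol.

alcohol, alkene, alkyl halide, amide, arene, carboxylic acid, ketone, thiol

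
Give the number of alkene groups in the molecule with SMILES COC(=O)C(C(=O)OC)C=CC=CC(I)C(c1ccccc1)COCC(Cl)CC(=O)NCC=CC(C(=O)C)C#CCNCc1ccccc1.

CH3O–C(=O)–: carbonyl C bonded to C and to –OCH3 → ester (not ketone + ether).
pendant –COOCH3: carbonyl C bonded to C and –OCH3 → ester.
C=C double bond → alkene.
C=C double bond → alkene.
halogen on an sp³ carbon → alkyl halide.
pendant –C6H5: benzene ring → arene.
C–O–C with sp³ carbons on both sides and no adjacent C=O → ether.
halogen on an sp³ carbon → alkyl halide.
–C(=O)–N– linkage → amide (the N is not an amine).
C=C double bond → alkene.
pendant –COCH3: carbonyl C bonded to two carbons → ketone.
C≡C triple bond → alkyne.
C–N–C with sp³ carbons and no adjacent C=O → amine (secondary).
–C6H5 phenyl ring → arene.
Alkene appears at: CH=CH, CH=CH, CH=CH → 3.

3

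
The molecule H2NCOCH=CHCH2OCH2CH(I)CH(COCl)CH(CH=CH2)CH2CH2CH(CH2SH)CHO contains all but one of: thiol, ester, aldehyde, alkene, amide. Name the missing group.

ester

amide: present (H2NCO — –C(=O)NH2: carbonyl C bonded to C and to N → amide (the N is not a separate amine)).
aldehyde: present (CHO — terminal –CHO: carbonyl C bonded to H and C → aldehyde).
alkene: present (CH=CH — C=C double bond → alkene).
thiol: present (CH(CH2SH) — pendant –CH2SH → thiol).
ester: no segment matches this pattern.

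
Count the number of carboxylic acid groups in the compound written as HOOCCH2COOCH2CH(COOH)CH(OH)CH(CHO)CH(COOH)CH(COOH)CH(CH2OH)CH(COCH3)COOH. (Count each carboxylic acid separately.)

–COOH: carbonyl C bonded to –OH and C → carboxylic acid (the –OH is not a separate alcohol).
–C(=O)–O–C with C on the carbonyl side → ester.
pendant –COOH: carbonyl C bonded to C and –OH → carboxylic acid.
–OH on an sp³ carbon → alcohol (secondary).
pendant –CHO: carbonyl C bonded to C and H → aldehyde.
pendant –COOH: carbonyl C bonded to C and –OH → carboxylic acid.
pendant –COOH: carbonyl C bonded to C and –OH → carboxylic acid.
pendant –CH2OH on an sp³ backbone C → alcohol.
pendant –COCH3: carbonyl C bonded to two carbons → ketone.
–COOH: carbonyl C bonded to –OH and C → carboxylic acid (the –OH is not a separate alcohol).
Carboxylic acid appears at: HOOC, CH(COOH), CH(COOH), CH(COOH), COOH → 5.

5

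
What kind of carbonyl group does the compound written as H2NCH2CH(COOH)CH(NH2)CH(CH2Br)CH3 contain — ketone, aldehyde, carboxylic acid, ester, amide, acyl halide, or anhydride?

carboxylic acid

The carbonyl is in the CH(COOH) segment: pendant –COOH: carbonyl C bonded to C and –OH → carboxylic acid.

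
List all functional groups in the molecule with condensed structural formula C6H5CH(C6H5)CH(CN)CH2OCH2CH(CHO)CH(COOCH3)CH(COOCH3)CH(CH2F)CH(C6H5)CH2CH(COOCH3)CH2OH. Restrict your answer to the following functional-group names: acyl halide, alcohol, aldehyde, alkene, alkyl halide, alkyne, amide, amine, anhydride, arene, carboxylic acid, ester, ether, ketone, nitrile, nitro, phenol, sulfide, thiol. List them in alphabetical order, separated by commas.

alcohol, aldehyde, alkyl halide, arene, ester, ether, nitrile

Reading the structure from left to right:
  C6H5: C6H5– phenyl ring → arene.
  CH(C6H5): pendant –C6H5: benzene ring → arene.
  CH(CN): pendant –C≡N: nitrile.
  CH2OCH2: C–O–C with sp³ carbons on both sides and no adjacent C=O → ether.
  CH(CHO): pendant –CHO: carbonyl C bonded to C and H → aldehyde.
  CH(COOCH3): pendant –COOCH3: carbonyl C bonded to C and –OCH3 → ester.
  CH(COOCH3): pendant –COOCH3: carbonyl C bonded to C and –OCH3 → ester.
  CH(CH2F): pendant –CH2X: halogen on sp³ carbon → alkyl halide.
  CH(C6H5): pendant –C6H5: benzene ring → arene.
  CH(COOCH3): pendant –COOCH3: carbonyl C bonded to C and –OCH3 → ester.
  CH2OH: –OH on an sp³ carbon → alcohol.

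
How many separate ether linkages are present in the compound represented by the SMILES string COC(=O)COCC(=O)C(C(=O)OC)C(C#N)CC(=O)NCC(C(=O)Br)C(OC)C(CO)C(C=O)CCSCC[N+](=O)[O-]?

2

Working along the chain:
  CH3OOC: CH3O–C(=O)–: carbonyl C bonded to C and to –OCH3 → ester (not ketone + ether).
  CH2OCH2: C–O–C with sp³ carbons on both sides and no adjacent C=O → ether.
  CO: –C(=O)– with carbon on both sides → ketone.
  CH(COOCH3): pendant –COOCH3: carbonyl C bonded to C and –OCH3 → ester.
  CH(CN): pendant –C≡N: nitrile.
  CH2CONHCH2: –C(=O)–N– linkage → amide (the N is not an amine).
  CH(COBr): pendant –C(=O)X: carbonyl C bonded to C and halogen → acyl halide.
  CH(OCH3): pendant –OCH3: C–O–C with sp³ C, no adjacent C=O → ether.
  CH(CH2OH): pendant –CH2OH on an sp³ backbone C → alcohol.
  CH(CHO): pendant –CHO: carbonyl C bonded to C and H → aldehyde.
  CH2SCH2: C–S–C linkage → sulfide (thioether).
  CH2NO2: –NO2 on carbon → nitro group.
Ether appears at: CH2OCH2, CH(OCH3) → 2.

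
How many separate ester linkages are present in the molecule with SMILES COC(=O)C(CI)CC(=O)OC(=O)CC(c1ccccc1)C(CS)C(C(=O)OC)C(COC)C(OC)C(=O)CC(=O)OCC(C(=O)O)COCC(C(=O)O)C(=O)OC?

4

CH3O–C(=O)–: carbonyl C bonded to C and to –OCH3 → ester (not ketone + ether).
pendant –CH2X: halogen on sp³ carbon → alkyl halide.
two acyl groups sharing one oxygen, –C(=O)–O–C(=O)– → anhydride.
pendant –C6H5: benzene ring → arene.
pendant –CH2SH → thiol.
pendant –COOCH3: carbonyl C bonded to C and –OCH3 → ester.
pendant –CH2OCH3: C–O–C linkage → ether.
pendant –OCH3: C–O–C with sp³ C, no adjacent C=O → ether.
–C(=O)– with carbon on both sides → ketone.
–C(=O)–O–C with C on the carbonyl side → ester.
pendant –COOH: carbonyl C bonded to C and –OH → carboxylic acid.
C–O–C with sp³ carbons on both sides and no adjacent C=O → ether.
pendant –COOH: carbonyl C bonded to C and –OH → carboxylic acid.
–C(=O)OCH3: carbonyl C bonded to C and to –OCH3 → ester (not ketone + ether).
Ester appears at: CH3OOC, CH(COOCH3), CH2COOCH2, COOCH3 → 4.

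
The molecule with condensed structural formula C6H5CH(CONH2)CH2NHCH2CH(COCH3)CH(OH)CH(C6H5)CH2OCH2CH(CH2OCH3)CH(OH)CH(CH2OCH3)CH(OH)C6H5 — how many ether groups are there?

C6H5– phenyl ring → arene.
pendant –CONH2: carbonyl C bonded to C and N → amide.
C–N–C with sp³ carbons and no adjacent C=O → amine (secondary).
pendant –COCH3: carbonyl C bonded to two carbons → ketone.
–OH on an sp³ carbon → alcohol (secondary).
pendant –C6H5: benzene ring → arene.
C–O–C with sp³ carbons on both sides and no adjacent C=O → ether.
pendant –CH2OCH3: C–O–C linkage → ether.
–OH on an sp³ carbon → alcohol (secondary).
pendant –CH2OCH3: C–O–C linkage → ether.
–OH on an sp³ carbon → alcohol (secondary).
–C6H5 phenyl ring → arene.
Ether appears at: CH2OCH2, CH(CH2OCH3), CH(CH2OCH3) → 3.

3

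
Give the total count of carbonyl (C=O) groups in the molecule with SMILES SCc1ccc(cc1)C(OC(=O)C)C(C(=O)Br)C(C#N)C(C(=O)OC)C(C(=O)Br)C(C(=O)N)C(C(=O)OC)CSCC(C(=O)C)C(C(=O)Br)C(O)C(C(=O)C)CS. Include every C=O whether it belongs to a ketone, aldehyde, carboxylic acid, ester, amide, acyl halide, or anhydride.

9

CH(OCOCH3): ester, 1 C=O (running total 1).
CH(COBr): acyl halide, 1 C=O (running total 2).
CH(COOCH3): ester, 1 C=O (running total 3).
CH(COBr): acyl halide, 1 C=O (running total 4).
CH(CONH2): amide, 1 C=O (running total 5).
CH(COOCH3): ester, 1 C=O (running total 6).
CH(COCH3): ketone, 1 C=O (running total 7).
CH(COBr): acyl halide, 1 C=O (running total 8).
CH(COCH3): ketone, 1 C=O (running total 9).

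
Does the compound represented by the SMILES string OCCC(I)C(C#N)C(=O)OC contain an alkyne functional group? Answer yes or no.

no

HO– on an sp³ carbon → alcohol.
halogen on an sp³ carbon → alkyl halide.
pendant –C≡N: nitrile.
–C(=O)OCH3: carbonyl C bonded to C and to –OCH3 → ester (not ketone + ether).
In CH(CN), the triple bond is C≡N, not C≡C, so it is a nitrile.
The groups actually present are: alcohol, alkyl halide, ester, nitrile.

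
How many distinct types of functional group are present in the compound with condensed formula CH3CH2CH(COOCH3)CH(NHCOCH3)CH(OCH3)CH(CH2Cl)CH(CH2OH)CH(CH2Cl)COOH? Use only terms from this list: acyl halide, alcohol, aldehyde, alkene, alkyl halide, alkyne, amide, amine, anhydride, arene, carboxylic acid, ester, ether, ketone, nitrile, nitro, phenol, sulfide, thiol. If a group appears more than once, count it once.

Working along the chain:
  CH(COOCH3): pendant –COOCH3: carbonyl C bonded to C and –OCH3 → ester.
  CH(NHCOCH3): pendant –NHC(=O)CH3: N bonded to a carbonyl → amide (not amine).
  CH(OCH3): pendant –OCH3: C–O–C with sp³ C, no adjacent C=O → ether.
  CH(CH2Cl): pendant –CH2X: halogen on sp³ carbon → alkyl halide.
  CH(CH2OH): pendant –CH2OH on an sp³ backbone C → alcohol.
  CH(CH2Cl): pendant –CH2X: halogen on sp³ carbon → alkyl halide.
  COOH: –COOH: carbonyl C bonded to –OH and C → carboxylic acid (the –OH is not a separate alcohol).
Distinct types present: alcohol, alkyl halide, amide, carboxylic acid, ester, ether.

6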